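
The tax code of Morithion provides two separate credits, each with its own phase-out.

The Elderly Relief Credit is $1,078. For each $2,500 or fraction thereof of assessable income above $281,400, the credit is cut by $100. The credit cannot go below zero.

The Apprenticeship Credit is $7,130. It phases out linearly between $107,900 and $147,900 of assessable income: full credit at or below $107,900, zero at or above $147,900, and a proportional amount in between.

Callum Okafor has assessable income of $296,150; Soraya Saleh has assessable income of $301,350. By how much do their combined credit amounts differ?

Callum ($296,150): Elderly Relief Credit: income exceeds $281,400 by $14,750, which is 6 full-or-partial $2,500 increments; reduction = 6 × $100 = $600, leaving $478. Apprenticeship Credit: $296,150 is at or above $147,900, so the credit is $0. total $478 + $0 = $478
Soraya ($301,350): Elderly Relief Credit: income exceeds $281,400 by $19,950, which is 8 full-or-partial $2,500 increments; reduction = 8 × $100 = $800, leaving $278. Apprenticeship Credit: $301,350 is at or above $147,900, so the credit is $0. total $278 + $0 = $278
Difference: |$478 − $278| = $200.

$200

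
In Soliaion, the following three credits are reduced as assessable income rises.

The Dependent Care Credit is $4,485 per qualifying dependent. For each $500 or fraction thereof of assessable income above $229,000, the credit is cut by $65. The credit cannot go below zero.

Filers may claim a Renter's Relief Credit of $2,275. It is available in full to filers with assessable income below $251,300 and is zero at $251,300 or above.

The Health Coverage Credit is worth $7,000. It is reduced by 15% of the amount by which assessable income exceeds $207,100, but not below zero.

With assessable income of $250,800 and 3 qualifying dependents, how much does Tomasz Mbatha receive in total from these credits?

Dependent Care Credit: base = 3 × $4,485 = $13,455. income exceeds $229,000 by $21,800, which is 44 full-or-partial $500 increments; reduction = 44 × $65 = $2,860, leaving $10,595.
Renter's Relief Credit: $250,800 is below the $251,300 cutoff, so the full $2,275 applies.
Health Coverage Credit: 15% of the $43,700 excess over $207,100 is $6,555; credit = $7,000 − $6,555 = $445.
Total: $10,595 + $2,275 + $445 = $13,315.

$13,315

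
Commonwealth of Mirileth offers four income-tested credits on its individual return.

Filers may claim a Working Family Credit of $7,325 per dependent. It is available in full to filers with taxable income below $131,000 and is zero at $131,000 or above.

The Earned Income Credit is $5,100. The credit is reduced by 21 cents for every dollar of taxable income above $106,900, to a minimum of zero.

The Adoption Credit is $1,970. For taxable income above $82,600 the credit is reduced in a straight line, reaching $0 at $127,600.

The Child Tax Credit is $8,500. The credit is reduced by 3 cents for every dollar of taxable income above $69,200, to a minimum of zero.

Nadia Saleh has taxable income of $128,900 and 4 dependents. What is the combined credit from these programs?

$36,489

Working Family Credit: base = 4 × $7,325 = $29,300. $128,900 is below the $131,000 cutoff, so the full $29,300 applies.
Earned Income Credit: 21% of the $22,000 excess over $106,900 is $4,620; credit = $5,100 − $4,620 = $480.
Adoption Credit: $128,900 is at or above $127,600, so the credit is $0.
Child Tax Credit: 3% of the $59,700 excess over $69,200 is $1,791; credit = $8,500 − $1,791 = $6,709.
Total: $29,300 + $480 + $0 + $6,709 = $36,489.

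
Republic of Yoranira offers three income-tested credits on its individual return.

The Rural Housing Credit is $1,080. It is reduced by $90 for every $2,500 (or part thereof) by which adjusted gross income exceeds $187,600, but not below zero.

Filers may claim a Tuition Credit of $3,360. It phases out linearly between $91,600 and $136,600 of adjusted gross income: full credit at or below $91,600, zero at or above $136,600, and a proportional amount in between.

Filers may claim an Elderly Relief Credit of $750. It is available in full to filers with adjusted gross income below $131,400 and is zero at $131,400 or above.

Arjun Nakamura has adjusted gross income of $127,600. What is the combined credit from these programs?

$2,502

Rural Housing Credit: $127,600 is at or below the $187,600 threshold, so the full $1,080 applies.
Tuition Credit: $127,600 is $36,000 into a $45,000 phase-out range, leaving 9,000/45,000 of the credit: $3,360 × 9,000/45,000 = $672.
Elderly Relief Credit: $127,600 is below the $131,400 cutoff, so the full $750 applies.
Total: $1,080 + $672 + $750 = $2,502.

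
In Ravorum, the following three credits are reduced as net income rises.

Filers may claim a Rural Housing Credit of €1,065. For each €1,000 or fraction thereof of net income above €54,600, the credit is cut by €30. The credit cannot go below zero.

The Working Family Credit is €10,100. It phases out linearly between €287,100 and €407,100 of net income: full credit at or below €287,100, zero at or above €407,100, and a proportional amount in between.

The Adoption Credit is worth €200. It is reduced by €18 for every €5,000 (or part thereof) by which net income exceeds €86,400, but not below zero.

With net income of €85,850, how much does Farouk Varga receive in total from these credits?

Rural Housing Credit: income exceeds €54,600 by €31,250, which is 32 full-or-partial €1,000 increments; reduction = 32 × €30 = €960, leaving €105.
Working Family Credit: €85,850 is at or below the €287,100 threshold, so the full €10,100 applies.
Adoption Credit: €85,850 is at or below the €86,400 threshold, so the full €200 applies.
Total: €105 + €10,100 + €200 = €10,405.

€10,405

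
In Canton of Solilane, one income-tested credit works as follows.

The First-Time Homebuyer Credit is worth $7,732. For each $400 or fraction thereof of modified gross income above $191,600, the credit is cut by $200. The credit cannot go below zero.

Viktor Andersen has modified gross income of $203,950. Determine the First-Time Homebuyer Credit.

First-Time Homebuyer Credit: income exceeds $191,600 by $12,350, which is 31 full-or-partial $400 increments; reduction = 31 × $200 = $6,200, leaving $1,532.

$1,532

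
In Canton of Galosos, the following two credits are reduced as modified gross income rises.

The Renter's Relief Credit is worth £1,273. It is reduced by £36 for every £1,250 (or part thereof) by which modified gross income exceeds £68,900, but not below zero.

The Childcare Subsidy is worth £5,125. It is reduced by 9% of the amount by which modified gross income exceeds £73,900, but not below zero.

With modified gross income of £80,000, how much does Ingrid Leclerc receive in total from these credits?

£5,525

Renter's Relief Credit: income exceeds £68,900 by £11,100, which is 9 full-or-partial £1,250 increments; reduction = 9 × £36 = £324, leaving £949.
Childcare Subsidy: 9% of the £6,100 excess over £73,900 is £549; credit = £5,125 − £549 = £4,576.
Total: £949 + £4,576 = £5,525.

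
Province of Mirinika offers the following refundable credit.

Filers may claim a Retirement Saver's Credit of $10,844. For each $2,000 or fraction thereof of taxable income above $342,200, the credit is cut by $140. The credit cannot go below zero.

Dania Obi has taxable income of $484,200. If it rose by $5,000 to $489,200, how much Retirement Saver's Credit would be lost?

At $484,200 — income exceeds $342,200 by $142,000, which is 71 full-or-partial $2,000 increments; reduction = 71 × $140 = $9,940, leaving $904.
At $489,200 — income exceeds $342,200 by $147,000, which is 74 full-or-partial $2,000 increments; reduction = 74 × $140 = $10,360, leaving $484.
Lost: $904 − $484 = $420.

$420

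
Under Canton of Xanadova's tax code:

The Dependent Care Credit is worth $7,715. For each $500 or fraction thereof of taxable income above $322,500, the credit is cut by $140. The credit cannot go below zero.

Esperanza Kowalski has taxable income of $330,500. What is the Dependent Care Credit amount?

$5,475

Dependent Care Credit: income exceeds $322,500 by $8,000, which is 16 full-or-partial $500 increments; reduction = 16 × $140 = $2,240, leaving $5,475.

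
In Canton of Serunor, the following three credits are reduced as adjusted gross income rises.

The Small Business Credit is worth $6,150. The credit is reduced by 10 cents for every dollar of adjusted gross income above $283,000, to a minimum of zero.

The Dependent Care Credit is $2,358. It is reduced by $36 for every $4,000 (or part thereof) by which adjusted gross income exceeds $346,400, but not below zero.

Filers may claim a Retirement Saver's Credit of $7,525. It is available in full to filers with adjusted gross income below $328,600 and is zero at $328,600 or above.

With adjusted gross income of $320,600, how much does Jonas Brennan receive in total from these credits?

$12,273

Small Business Credit: 10% of the $37,600 excess over $283,000 is $3,760; credit = $6,150 − $3,760 = $2,390.
Dependent Care Credit: $320,600 is at or below the $346,400 threshold, so the full $2,358 applies.
Retirement Saver's Credit: $320,600 is below the $328,600 cutoff, so the full $7,525 applies.
Total: $2,390 + $2,358 + $7,525 = $12,273.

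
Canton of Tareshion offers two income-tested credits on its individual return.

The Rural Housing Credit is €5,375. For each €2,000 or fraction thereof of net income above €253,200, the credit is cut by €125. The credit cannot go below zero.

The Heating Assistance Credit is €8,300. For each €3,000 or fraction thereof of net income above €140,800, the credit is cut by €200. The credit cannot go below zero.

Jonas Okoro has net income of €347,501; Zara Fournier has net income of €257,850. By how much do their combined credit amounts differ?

Jonas (€347,501): Rural Housing Credit: income exceeds €253,200 by €94,301 → 48 increments × €125 = €6,000 ≥ base, so the credit is €0. Heating Assistance Credit: income exceeds €140,800 by €206,701 → 69 increments × €200 = €13,800 ≥ base, so the credit is €0. total €0 + €0 = €0
Zara (€257,850): Rural Housing Credit: income exceeds €253,200 by €4,650, which is 3 full-or-partial €2,000 increments; reduction = 3 × €125 = €375, leaving €5,000. Heating Assistance Credit: income exceeds €140,800 by €117,050, which is 40 full-or-partial €3,000 increments; reduction = 40 × €200 = €8,000, leaving €300. total €5,000 + €300 = €5,300
Difference: |€0 − €5,300| = €5,300.

€5,300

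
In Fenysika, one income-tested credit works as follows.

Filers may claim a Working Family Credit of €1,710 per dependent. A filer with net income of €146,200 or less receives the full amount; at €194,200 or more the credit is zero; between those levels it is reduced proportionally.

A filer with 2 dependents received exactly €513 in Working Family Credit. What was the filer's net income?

Full credit = 2 × €1,710 = €3,420.
€513 is 513/3,420 of the full €3,420, so 2,907/3,420 of the €48,000 range has been used: income = €146,200 + €48,000 × 2,907/3,420 = €187,000.

€187,000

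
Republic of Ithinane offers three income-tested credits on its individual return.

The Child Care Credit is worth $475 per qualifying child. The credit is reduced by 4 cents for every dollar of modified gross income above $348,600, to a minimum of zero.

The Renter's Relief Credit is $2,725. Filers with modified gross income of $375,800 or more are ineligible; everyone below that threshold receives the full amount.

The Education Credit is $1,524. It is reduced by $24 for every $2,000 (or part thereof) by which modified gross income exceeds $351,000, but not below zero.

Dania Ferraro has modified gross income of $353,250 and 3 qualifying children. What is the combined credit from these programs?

Child Care Credit: base = 3 × $475 = $1,425. 4% of the $4,650 excess over $348,600 is $186; credit = $1,425 − $186 = $1,239.
Renter's Relief Credit: $353,250 is below the $375,800 cutoff, so the full $2,725 applies.
Education Credit: income exceeds $351,000 by $2,250, which is 2 full-or-partial $2,000 increments; reduction = 2 × $24 = $48, leaving $1,476.
Total: $1,239 + $2,725 + $1,476 = $5,440.

$5,440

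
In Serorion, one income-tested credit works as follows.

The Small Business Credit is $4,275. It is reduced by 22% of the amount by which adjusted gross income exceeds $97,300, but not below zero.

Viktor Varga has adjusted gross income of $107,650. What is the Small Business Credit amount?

$1,998

Small Business Credit: 22% of the $10,350 excess over $97,300 is $2,277; credit = $4,275 − $2,277 = $1,998.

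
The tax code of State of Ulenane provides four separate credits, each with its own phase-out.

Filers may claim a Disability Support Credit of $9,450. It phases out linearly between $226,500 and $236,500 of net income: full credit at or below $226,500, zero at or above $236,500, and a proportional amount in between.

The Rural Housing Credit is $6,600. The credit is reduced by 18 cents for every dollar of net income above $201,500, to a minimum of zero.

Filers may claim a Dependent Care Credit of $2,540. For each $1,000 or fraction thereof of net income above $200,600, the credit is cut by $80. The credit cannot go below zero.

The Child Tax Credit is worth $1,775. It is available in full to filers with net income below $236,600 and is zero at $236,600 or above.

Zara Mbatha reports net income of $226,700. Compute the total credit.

$13,480

Disability Support Credit: $226,700 is $200 into a $10,000 phase-out range, leaving 9,800/10,000 of the credit: $9,450 × 9,800/10,000 = $9,261.
Rural Housing Credit: 18% of the $25,200 excess over $201,500 is $4,536; credit = $6,600 − $4,536 = $2,064.
Dependent Care Credit: income exceeds $200,600 by $26,100, which is 27 full-or-partial $1,000 increments; reduction = 27 × $80 = $2,160, leaving $380.
Child Tax Credit: $226,700 is below the $236,600 cutoff, so the full $1,775 applies.
Total: $9,261 + $2,064 + $380 + $1,775 = $13,480.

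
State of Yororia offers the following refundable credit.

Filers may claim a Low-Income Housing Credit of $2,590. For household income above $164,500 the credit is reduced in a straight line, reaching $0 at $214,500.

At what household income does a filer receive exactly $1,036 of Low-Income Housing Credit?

$194,500

$1,036 is 1,036/2,590 of the full $2,590, so 1,554/2,590 of the $50,000 range has been used: income = $164,500 + $50,000 × 1,554/2,590 = $194,500.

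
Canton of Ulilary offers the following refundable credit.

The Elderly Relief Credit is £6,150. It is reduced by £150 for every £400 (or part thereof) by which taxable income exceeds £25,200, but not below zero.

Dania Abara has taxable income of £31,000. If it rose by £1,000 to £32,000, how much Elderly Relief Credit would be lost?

£300

At £31,000 — income exceeds £25,200 by £5,800, which is 15 full-or-partial £400 increments; reduction = 15 × £150 = £2,250, leaving £3,900.
At £32,000 — income exceeds £25,200 by £6,800, which is 17 full-or-partial £400 increments; reduction = 17 × £150 = £2,550, leaving £3,600.
Lost: £3,900 − £3,600 = £300.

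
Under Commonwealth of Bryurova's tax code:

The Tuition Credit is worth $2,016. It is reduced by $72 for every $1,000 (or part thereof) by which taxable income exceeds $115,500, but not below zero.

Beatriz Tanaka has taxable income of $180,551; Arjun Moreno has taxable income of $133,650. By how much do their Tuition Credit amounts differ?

$648

Beatriz ($180,551): Tuition Credit: income exceeds $115,500 by $65,051 → 66 increments × $72 = $4,752 ≥ base, so the credit is $0.
Arjun ($133,650): Tuition Credit: income exceeds $115,500 by $18,150, which is 19 full-or-partial $1,000 increments; reduction = 19 × $72 = $1,368, leaving $648.
Difference: |$0 − $648| = $648.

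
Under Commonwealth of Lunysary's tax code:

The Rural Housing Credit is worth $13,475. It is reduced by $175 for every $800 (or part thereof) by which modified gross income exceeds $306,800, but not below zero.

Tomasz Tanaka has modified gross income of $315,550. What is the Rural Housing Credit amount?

$11,550

Rural Housing Credit: income exceeds $306,800 by $8,750, which is 11 full-or-partial $800 increments; reduction = 11 × $175 = $1,925, leaving $11,550.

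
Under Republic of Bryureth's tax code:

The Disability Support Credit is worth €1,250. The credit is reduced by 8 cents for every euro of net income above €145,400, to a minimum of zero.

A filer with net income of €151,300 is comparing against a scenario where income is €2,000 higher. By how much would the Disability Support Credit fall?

€160

At €151,300 — 8% of the €5,900 excess over €145,400 is €472; credit = €1,250 − €472 = €778.
At €153,300 — 8% of the €7,900 excess over €145,400 is €632; credit = €1,250 − €632 = €618.
Lost: €778 − €618 = €160.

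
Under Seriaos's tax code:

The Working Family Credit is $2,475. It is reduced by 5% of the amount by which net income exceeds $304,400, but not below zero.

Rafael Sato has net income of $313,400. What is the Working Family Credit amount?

$2,025

Working Family Credit: 5% of the $9,000 excess over $304,400 is $450; credit = $2,475 − $450 = $2,025.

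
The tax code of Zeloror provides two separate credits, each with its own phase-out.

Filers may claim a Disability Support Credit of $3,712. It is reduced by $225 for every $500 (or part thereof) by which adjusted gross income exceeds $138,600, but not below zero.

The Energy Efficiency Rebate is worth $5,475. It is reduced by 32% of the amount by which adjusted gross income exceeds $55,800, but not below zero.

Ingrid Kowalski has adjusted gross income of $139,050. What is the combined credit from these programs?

Disability Support Credit: income exceeds $138,600 by $450, which is 1 full-or-partial $500 increment; reduction = 1 × $225 = $225, leaving $3,487.
Energy Efficiency Rebate: 32% of the $83,250 excess over $55,800 is $26,640 ≥ base, so the credit is $0.
Total: $3,487 + $0 = $3,487.

$3,487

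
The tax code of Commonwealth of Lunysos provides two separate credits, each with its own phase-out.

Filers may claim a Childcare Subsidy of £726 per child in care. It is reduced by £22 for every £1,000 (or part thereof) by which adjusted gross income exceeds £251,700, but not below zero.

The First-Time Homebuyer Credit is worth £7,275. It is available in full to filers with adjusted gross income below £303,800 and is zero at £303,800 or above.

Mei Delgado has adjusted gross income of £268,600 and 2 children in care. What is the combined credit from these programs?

Childcare Subsidy: base = 2 × £726 = £1,452. income exceeds £251,700 by £16,900, which is 17 full-or-partial £1,000 increments; reduction = 17 × £22 = £374, leaving £1,078.
First-Time Homebuyer Credit: £268,600 is below the £303,800 cutoff, so the full £7,275 applies.
Total: £1,078 + £7,275 = £8,353.

£8,353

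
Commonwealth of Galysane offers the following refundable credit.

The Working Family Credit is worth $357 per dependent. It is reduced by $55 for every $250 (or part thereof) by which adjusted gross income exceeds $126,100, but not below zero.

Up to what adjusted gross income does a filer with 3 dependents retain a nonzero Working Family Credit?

Full credit = 3 × $357 = $1,071.
After 19 increments the reduction is 19 × $55 = $1,045, leaving $26; one more increment wipes it out. Increment 19 ends at excess 19 × $250 = $4,750, so the highest qualifying income is $126,100 + $4,750 = $130,850.

$130,850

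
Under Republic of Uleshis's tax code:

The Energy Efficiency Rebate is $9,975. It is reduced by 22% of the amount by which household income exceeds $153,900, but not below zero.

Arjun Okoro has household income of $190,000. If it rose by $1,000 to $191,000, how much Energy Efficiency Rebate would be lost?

At $190,000 — 22% of the $36,100 excess over $153,900 is $7,942; credit = $9,975 − $7,942 = $2,033.
At $191,000 — 22% of the $37,100 excess over $153,900 is $8,162; credit = $9,975 − $8,162 = $1,813.
Lost: $2,033 − $1,813 = $220.

$220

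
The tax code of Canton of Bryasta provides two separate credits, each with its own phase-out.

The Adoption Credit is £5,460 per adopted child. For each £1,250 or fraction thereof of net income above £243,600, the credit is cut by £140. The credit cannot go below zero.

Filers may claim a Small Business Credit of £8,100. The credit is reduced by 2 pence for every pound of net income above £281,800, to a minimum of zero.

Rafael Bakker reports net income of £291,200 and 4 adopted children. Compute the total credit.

Adoption Credit: base = 4 × £5,460 = £21,840. income exceeds £243,600 by £47,600, which is 39 full-or-partial £1,250 increments; reduction = 39 × £140 = £5,460, leaving £16,380.
Small Business Credit: 2% of the £9,400 excess over £281,800 is £188; credit = £8,100 − £188 = £7,912.
Total: £16,380 + £7,912 = £24,292.

£24,292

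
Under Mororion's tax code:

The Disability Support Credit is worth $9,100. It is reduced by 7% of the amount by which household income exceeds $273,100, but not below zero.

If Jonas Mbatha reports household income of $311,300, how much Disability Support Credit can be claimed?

$6,426

Disability Support Credit: 7% of the $38,200 excess over $273,100 is $2,674; credit = $9,100 − $2,674 = $6,426.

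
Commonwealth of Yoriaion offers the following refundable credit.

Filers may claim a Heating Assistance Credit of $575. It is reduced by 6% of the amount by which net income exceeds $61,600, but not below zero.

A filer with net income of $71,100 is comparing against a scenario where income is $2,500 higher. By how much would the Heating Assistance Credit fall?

$5

At $71,100 — 6% of the $9,500 excess over $61,600 is $570; credit = $575 − $570 = $5.
At $73,600 — 6% of the $12,000 excess over $61,600 is $720 ≥ base, so the credit is $0.
Lost: $5 − $0 = $5.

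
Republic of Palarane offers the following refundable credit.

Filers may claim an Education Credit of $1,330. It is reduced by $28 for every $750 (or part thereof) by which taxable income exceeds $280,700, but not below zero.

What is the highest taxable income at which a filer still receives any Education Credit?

$315,950

After 47 increments the reduction is 47 × $28 = $1,316, leaving $14; one more increment wipes it out. Increment 47 ends at excess 47 × $750 = $35,250, so the highest qualifying income is $280,700 + $35,250 = $315,950.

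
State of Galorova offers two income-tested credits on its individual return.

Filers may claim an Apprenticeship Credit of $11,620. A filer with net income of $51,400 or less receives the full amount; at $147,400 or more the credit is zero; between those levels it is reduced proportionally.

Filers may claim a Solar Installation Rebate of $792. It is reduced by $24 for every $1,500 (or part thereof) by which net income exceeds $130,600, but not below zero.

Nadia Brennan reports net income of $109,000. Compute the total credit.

Apprenticeship Credit: $109,000 is $57,600 into a $96,000 phase-out range, leaving 38,400/96,000 of the credit: $11,620 × 38,400/96,000 = $4,648.
Solar Installation Rebate: $109,000 is at or below the $130,600 threshold, so the full $792 applies.
Total: $4,648 + $792 = $5,440.

$5,440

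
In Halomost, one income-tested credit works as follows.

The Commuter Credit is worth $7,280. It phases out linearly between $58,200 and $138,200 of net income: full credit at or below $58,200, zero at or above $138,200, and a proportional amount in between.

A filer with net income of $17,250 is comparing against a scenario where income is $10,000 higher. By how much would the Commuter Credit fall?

At $17,250 — $17,250 is at or below the $58,200 threshold, so the full $7,280 applies.
At $27,250 — $27,250 is at or below the $58,200 threshold, so the full $7,280 applies.
Lost: $7,280 − $7,280 = $0.

$0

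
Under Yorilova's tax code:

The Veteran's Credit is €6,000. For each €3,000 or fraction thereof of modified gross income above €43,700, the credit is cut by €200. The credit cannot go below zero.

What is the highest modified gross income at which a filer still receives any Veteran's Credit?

After 29 increments the reduction is 29 × €200 = €5,800, leaving €200; one more increment wipes it out. Increment 29 ends at excess 29 × €3,000 = €87,000, so the highest qualifying income is €43,700 + €87,000 = €130,700.

€130,700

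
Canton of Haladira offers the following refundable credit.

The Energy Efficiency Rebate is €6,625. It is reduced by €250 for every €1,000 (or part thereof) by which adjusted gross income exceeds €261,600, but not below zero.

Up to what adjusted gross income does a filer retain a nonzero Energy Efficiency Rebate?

After 26 increments the reduction is 26 × €250 = €6,500, leaving €125; one more increment wipes it out. Increment 26 ends at excess 26 × €1,000 = €26,000, so the highest qualifying income is €261,600 + €26,000 = €287,600.

€287,600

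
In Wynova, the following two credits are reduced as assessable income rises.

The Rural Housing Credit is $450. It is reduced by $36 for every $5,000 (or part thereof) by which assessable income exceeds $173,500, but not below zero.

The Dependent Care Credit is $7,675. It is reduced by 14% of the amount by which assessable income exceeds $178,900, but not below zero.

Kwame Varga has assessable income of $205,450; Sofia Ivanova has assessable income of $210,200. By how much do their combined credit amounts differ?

$701

Kwame ($205,450): Rural Housing Credit: income exceeds $173,500 by $31,950, which is 7 full-or-partial $5,000 increments; reduction = 7 × $36 = $252, leaving $198. Dependent Care Credit: 14% of the $26,550 excess over $178,900 is $3,717; credit = $7,675 − $3,717 = $3,958. total $198 + $3,958 = $4,156
Sofia ($210,200): Rural Housing Credit: income exceeds $173,500 by $36,700, which is 8 full-or-partial $5,000 increments; reduction = 8 × $36 = $288, leaving $162. Dependent Care Credit: 14% of the $31,300 excess over $178,900 is $4,382; credit = $7,675 − $4,382 = $3,293. total $162 + $3,293 = $3,455
Difference: |$4,156 − $3,455| = $701.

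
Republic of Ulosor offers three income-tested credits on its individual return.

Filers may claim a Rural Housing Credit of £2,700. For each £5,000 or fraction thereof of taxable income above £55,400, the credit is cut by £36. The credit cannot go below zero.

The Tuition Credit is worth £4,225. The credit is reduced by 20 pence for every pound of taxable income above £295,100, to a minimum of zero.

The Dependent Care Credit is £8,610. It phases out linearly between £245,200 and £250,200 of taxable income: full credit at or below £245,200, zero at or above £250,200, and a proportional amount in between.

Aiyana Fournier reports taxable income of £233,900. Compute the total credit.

Rural Housing Credit: income exceeds £55,400 by £178,500, which is 36 full-or-partial £5,000 increments; reduction = 36 × £36 = £1,296, leaving £1,404.
Tuition Credit: £233,900 is at or below the £295,100 threshold, so the full £4,225 applies.
Dependent Care Credit: £233,900 is at or below the £245,200 threshold, so the full £8,610 applies.
Total: £1,404 + £4,225 + £8,610 = £14,239.

£14,239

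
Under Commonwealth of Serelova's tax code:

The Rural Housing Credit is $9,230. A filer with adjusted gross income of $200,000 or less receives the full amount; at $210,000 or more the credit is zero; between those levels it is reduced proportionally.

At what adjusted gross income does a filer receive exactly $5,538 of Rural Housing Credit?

$5,538 is 5,538/9,230 of the full $9,230, so 3,692/9,230 of the $10,000 range has been used: income = $200,000 + $10,000 × 3,692/9,230 = $204,000.

$204,000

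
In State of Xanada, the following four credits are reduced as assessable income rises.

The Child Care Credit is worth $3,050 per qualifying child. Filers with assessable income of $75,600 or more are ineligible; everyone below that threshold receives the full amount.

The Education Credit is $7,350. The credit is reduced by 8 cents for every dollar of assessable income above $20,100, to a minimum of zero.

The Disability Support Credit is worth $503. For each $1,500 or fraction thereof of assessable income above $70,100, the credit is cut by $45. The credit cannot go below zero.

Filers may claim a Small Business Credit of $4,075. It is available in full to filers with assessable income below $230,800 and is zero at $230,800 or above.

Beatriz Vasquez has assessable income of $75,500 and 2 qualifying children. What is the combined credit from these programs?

Child Care Credit: base = 2 × $3,050 = $6,100. $75,500 is below the $75,600 cutoff, so the full $6,100 applies.
Education Credit: 8% of the $55,400 excess over $20,100 is $4,432; credit = $7,350 − $4,432 = $2,918.
Disability Support Credit: income exceeds $70,100 by $5,400, which is 4 full-or-partial $1,500 increments; reduction = 4 × $45 = $180, leaving $323.
Small Business Credit: $75,500 is below the $230,800 cutoff, so the full $4,075 applies.
Total: $6,100 + $2,918 + $323 + $4,075 = $13,416.

$13,416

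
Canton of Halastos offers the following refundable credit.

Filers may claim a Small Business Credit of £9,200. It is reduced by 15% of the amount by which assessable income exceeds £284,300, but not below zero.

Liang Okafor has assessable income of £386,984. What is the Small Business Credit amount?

£0

Small Business Credit: 15% of the £102,684 excess over £284,300 is £15,402.60 ≥ base, so the credit is £0.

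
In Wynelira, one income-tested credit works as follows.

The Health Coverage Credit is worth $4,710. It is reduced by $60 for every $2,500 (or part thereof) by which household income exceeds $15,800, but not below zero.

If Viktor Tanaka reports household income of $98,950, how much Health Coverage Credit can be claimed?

Health Coverage Credit: income exceeds $15,800 by $83,150, which is 34 full-or-partial $2,500 increments; reduction = 34 × $60 = $2,040, leaving $2,670.

$2,670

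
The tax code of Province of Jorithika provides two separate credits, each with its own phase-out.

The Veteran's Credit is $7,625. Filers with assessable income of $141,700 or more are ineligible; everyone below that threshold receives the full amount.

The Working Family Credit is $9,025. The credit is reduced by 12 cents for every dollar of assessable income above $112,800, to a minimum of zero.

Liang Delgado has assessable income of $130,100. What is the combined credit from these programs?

$14,574

Veteran's Credit: $130,100 is below the $141,700 cutoff, so the full $7,625 applies.
Working Family Credit: 12% of the $17,300 excess over $112,800 is $2,076; credit = $9,025 − $2,076 = $6,949.
Total: $7,625 + $6,949 = $14,574.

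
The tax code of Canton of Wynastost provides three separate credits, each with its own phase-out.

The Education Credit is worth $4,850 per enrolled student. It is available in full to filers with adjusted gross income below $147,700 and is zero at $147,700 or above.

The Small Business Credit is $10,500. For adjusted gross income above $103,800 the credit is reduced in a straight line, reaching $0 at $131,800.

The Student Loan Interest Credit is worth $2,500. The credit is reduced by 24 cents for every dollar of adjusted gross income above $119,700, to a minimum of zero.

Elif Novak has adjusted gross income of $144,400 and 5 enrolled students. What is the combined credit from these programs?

Education Credit: base = 5 × $4,850 = $24,250. $144,400 is below the $147,700 cutoff, so the full $24,250 applies.
Small Business Credit: $144,400 is at or above $131,800, so the credit is $0.
Student Loan Interest Credit: 24% of the $24,700 excess over $119,700 is $5,928 ≥ base, so the credit is $0.
Total: $24,250 + $0 + $0 = $24,250.

$24,250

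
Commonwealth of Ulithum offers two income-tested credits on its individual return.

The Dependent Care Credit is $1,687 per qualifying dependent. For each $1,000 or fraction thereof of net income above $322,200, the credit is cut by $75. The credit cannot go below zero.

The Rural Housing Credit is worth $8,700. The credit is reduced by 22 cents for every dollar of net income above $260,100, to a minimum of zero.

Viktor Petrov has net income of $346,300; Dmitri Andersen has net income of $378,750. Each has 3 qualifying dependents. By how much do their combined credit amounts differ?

Viktor ($346,300): Dependent Care Credit: base = 3 × $1,687 = $5,061. income exceeds $322,200 by $24,100, which is 25 full-or-partial $1,000 increments; reduction = 25 × $75 = $1,875, leaving $3,186. Rural Housing Credit: 22% of the $86,200 excess over $260,100 is $18,964 ≥ base, so the credit is $0. total $3,186 + $0 = $3,186
Dmitri ($378,750): Dependent Care Credit: base = 3 × $1,687 = $5,061. income exceeds $322,200 by $56,550, which is 57 full-or-partial $1,000 increments; reduction = 57 × $75 = $4,275, leaving $786. Rural Housing Credit: 22% of the $118,650 excess over $260,100 is $26,103 ≥ base, so the credit is $0. total $786 + $0 = $786
Difference: |$3,186 − $786| = $2,400.

$2,400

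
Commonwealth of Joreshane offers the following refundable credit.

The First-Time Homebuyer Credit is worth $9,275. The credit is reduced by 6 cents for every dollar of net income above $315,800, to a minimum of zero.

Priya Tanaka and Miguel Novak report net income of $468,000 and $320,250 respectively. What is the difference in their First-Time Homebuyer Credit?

Priya ($468,000): First-Time Homebuyer Credit: 6% of the $152,200 excess over $315,800 is $9,132; credit = $9,275 − $9,132 = $143.
Miguel ($320,250): First-Time Homebuyer Credit: 6% of the $4,450 excess over $315,800 is $267; credit = $9,275 − $267 = $9,008.
Difference: |$143 − $9,008| = $8,865.

$8,865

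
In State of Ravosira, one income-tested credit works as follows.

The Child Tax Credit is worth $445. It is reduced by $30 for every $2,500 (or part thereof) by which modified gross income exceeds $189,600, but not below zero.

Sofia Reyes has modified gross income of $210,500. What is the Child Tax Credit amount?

Child Tax Credit: income exceeds $189,600 by $20,900, which is 9 full-or-partial $2,500 increments; reduction = 9 × $30 = $270, leaving $175.

$175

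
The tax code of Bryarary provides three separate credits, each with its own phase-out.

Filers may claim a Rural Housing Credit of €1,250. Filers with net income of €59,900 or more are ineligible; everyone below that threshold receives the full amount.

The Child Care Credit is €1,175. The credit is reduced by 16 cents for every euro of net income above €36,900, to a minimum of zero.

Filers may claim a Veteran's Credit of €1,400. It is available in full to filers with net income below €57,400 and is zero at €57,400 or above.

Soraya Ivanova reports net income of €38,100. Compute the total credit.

€3,633

Rural Housing Credit: €38,100 is below the €59,900 cutoff, so the full €1,250 applies.
Child Care Credit: 16% of the €1,200 excess over €36,900 is €192; credit = €1,175 − €192 = €983.
Veteran's Credit: €38,100 is below the €57,400 cutoff, so the full €1,400 applies.
Total: €1,250 + €983 + €1,400 = €3,633.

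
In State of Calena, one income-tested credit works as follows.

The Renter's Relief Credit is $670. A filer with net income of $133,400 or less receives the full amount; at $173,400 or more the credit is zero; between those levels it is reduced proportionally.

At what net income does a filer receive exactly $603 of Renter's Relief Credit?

$603 is 603/670 of the full $670, so 67/670 of the $40,000 range has been used: income = $133,400 + $40,000 × 67/670 = $137,400.

$137,400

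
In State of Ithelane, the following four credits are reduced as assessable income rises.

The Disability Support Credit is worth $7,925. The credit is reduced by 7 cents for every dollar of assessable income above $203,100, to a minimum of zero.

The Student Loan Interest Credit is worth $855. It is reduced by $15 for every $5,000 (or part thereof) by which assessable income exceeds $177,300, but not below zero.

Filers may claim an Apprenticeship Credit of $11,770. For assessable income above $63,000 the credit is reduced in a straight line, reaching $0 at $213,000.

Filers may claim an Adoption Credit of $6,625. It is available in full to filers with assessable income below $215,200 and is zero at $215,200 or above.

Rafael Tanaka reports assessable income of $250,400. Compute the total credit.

$5,244

Disability Support Credit: 7% of the $47,300 excess over $203,100 is $3,311; credit = $7,925 − $3,311 = $4,614.
Student Loan Interest Credit: income exceeds $177,300 by $73,100, which is 15 full-or-partial $5,000 increments; reduction = 15 × $15 = $225, leaving $630.
Apprenticeship Credit: $250,400 is at or above $213,000, so the credit is $0.
Adoption Credit: $250,400 meets or exceeds the $215,200 cutoff, so the credit is $0.
Total: $4,614 + $630 + $0 + $0 = $5,244.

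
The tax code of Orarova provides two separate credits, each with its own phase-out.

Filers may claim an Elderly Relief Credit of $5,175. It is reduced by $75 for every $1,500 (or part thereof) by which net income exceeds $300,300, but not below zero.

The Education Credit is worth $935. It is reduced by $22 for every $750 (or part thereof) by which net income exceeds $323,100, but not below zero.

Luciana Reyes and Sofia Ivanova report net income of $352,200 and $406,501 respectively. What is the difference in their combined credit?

Luciana ($352,200): Elderly Relief Credit: income exceeds $300,300 by $51,900, which is 35 full-or-partial $1,500 increments; reduction = 35 × $75 = $2,625, leaving $2,550. Education Credit: income exceeds $323,100 by $29,100, which is 39 full-or-partial $750 increments; reduction = 39 × $22 = $858, leaving $77. total $2,550 + $77 = $2,627
Sofia ($406,501): Elderly Relief Credit: income exceeds $300,300 by $106,201 → 71 increments × $75 = $5,325 ≥ base, so the credit is $0. Education Credit: income exceeds $323,100 by $83,401 → 112 increments × $22 = $2,464 ≥ base, so the credit is $0. total $0 + $0 = $0
Difference: |$2,627 − $0| = $2,627.

$2,627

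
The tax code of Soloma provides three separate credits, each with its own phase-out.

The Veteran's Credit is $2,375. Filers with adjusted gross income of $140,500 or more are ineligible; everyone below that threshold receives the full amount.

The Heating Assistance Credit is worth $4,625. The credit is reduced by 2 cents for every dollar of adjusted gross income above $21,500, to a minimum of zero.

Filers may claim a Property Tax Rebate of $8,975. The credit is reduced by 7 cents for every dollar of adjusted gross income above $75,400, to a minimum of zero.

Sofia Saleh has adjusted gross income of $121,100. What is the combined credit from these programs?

$10,784

Veteran's Credit: $121,100 is below the $140,500 cutoff, so the full $2,375 applies.
Heating Assistance Credit: 2% of the $99,600 excess over $21,500 is $1,992; credit = $4,625 − $1,992 = $2,633.
Property Tax Rebate: 7% of the $45,700 excess over $75,400 is $3,199; credit = $8,975 − $3,199 = $5,776.
Total: $2,375 + $2,633 + $5,776 = $10,784.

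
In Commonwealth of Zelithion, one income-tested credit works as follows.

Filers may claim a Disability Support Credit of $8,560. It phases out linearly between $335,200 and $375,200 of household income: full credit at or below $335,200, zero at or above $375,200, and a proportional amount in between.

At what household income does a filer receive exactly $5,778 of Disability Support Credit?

$348,200

$5,778 is 5,778/8,560 of the full $8,560, so 2,782/8,560 of the $40,000 range has been used: income = $335,200 + $40,000 × 2,782/8,560 = $348,200.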